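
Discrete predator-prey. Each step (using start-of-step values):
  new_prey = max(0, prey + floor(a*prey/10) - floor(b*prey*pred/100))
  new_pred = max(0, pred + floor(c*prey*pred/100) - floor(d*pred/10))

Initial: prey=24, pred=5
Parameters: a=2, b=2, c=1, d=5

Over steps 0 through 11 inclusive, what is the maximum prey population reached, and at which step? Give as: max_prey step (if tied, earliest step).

Step 1: prey: 24+4-2=26; pred: 5+1-2=4
Step 2: prey: 26+5-2=29; pred: 4+1-2=3
Step 3: prey: 29+5-1=33; pred: 3+0-1=2
Step 4: prey: 33+6-1=38; pred: 2+0-1=1
Step 5: prey: 38+7-0=45; pred: 1+0-0=1
Step 6: prey: 45+9-0=54; pred: 1+0-0=1
Step 7: prey: 54+10-1=63; pred: 1+0-0=1
Step 8: prey: 63+12-1=74; pred: 1+0-0=1
Step 9: prey: 74+14-1=87; pred: 1+0-0=1
Step 10: prey: 87+17-1=103; pred: 1+0-0=1
Step 11: prey: 103+20-2=121; pred: 1+1-0=2
Max prey = 121 at step 11

Answer: 121 11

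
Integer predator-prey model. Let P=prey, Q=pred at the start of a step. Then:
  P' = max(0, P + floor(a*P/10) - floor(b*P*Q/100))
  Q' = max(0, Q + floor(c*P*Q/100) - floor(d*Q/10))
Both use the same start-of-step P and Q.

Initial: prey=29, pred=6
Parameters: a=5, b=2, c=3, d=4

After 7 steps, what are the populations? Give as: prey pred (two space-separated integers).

Step 1: prey: 29+14-3=40; pred: 6+5-2=9
Step 2: prey: 40+20-7=53; pred: 9+10-3=16
Step 3: prey: 53+26-16=63; pred: 16+25-6=35
Step 4: prey: 63+31-44=50; pred: 35+66-14=87
Step 5: prey: 50+25-87=0; pred: 87+130-34=183
Step 6: prey: 0+0-0=0; pred: 183+0-73=110
Step 7: prey: 0+0-0=0; pred: 110+0-44=66

Answer: 0 66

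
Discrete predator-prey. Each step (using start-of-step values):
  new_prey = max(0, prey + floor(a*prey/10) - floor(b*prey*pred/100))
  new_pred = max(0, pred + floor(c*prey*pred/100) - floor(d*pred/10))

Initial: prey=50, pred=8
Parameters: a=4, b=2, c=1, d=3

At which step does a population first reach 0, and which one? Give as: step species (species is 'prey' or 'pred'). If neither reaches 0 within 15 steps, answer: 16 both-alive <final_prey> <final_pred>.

Answer: 9 prey

Derivation:
Step 1: prey: 50+20-8=62; pred: 8+4-2=10
Step 2: prey: 62+24-12=74; pred: 10+6-3=13
Step 3: prey: 74+29-19=84; pred: 13+9-3=19
Step 4: prey: 84+33-31=86; pred: 19+15-5=29
Step 5: prey: 86+34-49=71; pred: 29+24-8=45
Step 6: prey: 71+28-63=36; pred: 45+31-13=63
Step 7: prey: 36+14-45=5; pred: 63+22-18=67
Step 8: prey: 5+2-6=1; pred: 67+3-20=50
Step 9: prey: 1+0-1=0; pred: 50+0-15=35
First extinction: prey at step 9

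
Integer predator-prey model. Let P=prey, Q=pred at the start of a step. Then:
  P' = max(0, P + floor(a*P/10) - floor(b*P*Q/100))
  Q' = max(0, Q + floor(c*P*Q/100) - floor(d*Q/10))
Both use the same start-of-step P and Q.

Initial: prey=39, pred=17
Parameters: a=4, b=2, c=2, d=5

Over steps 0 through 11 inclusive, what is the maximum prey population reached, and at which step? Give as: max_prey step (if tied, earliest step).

Answer: 41 1

Derivation:
Step 1: prey: 39+15-13=41; pred: 17+13-8=22
Step 2: prey: 41+16-18=39; pred: 22+18-11=29
Step 3: prey: 39+15-22=32; pred: 29+22-14=37
Step 4: prey: 32+12-23=21; pred: 37+23-18=42
Step 5: prey: 21+8-17=12; pred: 42+17-21=38
Step 6: prey: 12+4-9=7; pred: 38+9-19=28
Step 7: prey: 7+2-3=6; pred: 28+3-14=17
Step 8: prey: 6+2-2=6; pred: 17+2-8=11
Step 9: prey: 6+2-1=7; pred: 11+1-5=7
Step 10: prey: 7+2-0=9; pred: 7+0-3=4
Step 11: prey: 9+3-0=12; pred: 4+0-2=2
Max prey = 41 at step 1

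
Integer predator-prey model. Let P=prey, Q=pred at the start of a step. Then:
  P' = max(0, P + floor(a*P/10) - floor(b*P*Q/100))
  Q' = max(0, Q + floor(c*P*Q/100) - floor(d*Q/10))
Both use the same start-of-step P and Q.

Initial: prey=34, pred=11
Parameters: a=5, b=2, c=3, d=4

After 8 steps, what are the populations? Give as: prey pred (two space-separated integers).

Answer: 0 20

Derivation:
Step 1: prey: 34+17-7=44; pred: 11+11-4=18
Step 2: prey: 44+22-15=51; pred: 18+23-7=34
Step 3: prey: 51+25-34=42; pred: 34+52-13=73
Step 4: prey: 42+21-61=2; pred: 73+91-29=135
Step 5: prey: 2+1-5=0; pred: 135+8-54=89
Step 6: prey: 0+0-0=0; pred: 89+0-35=54
Step 7: prey: 0+0-0=0; pred: 54+0-21=33
Step 8: prey: 0+0-0=0; pred: 33+0-13=20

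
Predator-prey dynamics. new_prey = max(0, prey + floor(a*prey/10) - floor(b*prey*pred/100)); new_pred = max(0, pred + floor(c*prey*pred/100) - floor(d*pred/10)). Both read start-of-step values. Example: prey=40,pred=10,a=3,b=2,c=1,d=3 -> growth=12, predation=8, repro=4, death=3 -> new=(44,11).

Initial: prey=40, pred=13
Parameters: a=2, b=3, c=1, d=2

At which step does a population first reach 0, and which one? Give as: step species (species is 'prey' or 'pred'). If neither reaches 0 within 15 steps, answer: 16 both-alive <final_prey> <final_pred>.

Answer: 16 both-alive 3 4

Derivation:
Step 1: prey: 40+8-15=33; pred: 13+5-2=16
Step 2: prey: 33+6-15=24; pred: 16+5-3=18
Step 3: prey: 24+4-12=16; pred: 18+4-3=19
Step 4: prey: 16+3-9=10; pred: 19+3-3=19
Step 5: prey: 10+2-5=7; pred: 19+1-3=17
Step 6: prey: 7+1-3=5; pred: 17+1-3=15
Step 7: prey: 5+1-2=4; pred: 15+0-3=12
Step 8: prey: 4+0-1=3; pred: 12+0-2=10
Step 9: prey: 3+0-0=3; pred: 10+0-2=8
Step 10: prey: 3+0-0=3; pred: 8+0-1=7
Step 11: prey: 3+0-0=3; pred: 7+0-1=6
Step 12: prey: 3+0-0=3; pred: 6+0-1=5
Step 13: prey: 3+0-0=3; pred: 5+0-1=4
Step 14: prey: 3+0-0=3; pred: 4+0-0=4
Steps 15-15: state stable at prey=3, pred=4 (no change)
No extinction within 15 steps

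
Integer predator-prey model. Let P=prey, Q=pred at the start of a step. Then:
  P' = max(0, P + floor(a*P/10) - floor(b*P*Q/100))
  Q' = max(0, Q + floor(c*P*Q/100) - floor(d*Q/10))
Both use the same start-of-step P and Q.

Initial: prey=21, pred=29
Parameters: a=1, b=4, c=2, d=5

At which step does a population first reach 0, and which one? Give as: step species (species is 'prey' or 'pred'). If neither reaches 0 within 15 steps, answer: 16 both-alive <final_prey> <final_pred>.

Answer: 1 prey

Derivation:
Step 1: prey: 21+2-24=0; pred: 29+12-14=27
First extinction: prey at step 1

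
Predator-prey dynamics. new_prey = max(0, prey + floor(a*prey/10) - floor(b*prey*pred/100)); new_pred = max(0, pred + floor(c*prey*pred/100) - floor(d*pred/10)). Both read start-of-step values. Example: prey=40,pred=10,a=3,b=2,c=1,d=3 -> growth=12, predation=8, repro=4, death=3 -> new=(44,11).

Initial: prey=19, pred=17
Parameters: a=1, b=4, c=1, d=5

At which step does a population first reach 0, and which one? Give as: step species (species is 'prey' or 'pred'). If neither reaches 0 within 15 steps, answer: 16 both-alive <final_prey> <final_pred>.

Answer: 16 both-alive 4 1

Derivation:
Step 1: prey: 19+1-12=8; pred: 17+3-8=12
Step 2: prey: 8+0-3=5; pred: 12+0-6=6
Step 3: prey: 5+0-1=4; pred: 6+0-3=3
Step 4: prey: 4+0-0=4; pred: 3+0-1=2
Step 5: prey: 4+0-0=4; pred: 2+0-1=1
Step 6: prey: 4+0-0=4; pred: 1+0-0=1
Steps 7-15: state stable at prey=4, pred=1 (no change)
No extinction within 15 steps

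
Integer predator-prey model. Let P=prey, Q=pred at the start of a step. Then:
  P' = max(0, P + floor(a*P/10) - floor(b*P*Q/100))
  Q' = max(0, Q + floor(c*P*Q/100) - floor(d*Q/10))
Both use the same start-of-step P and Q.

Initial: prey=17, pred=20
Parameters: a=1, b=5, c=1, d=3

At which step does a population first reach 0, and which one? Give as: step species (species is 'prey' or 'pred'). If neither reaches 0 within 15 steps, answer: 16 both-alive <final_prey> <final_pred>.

Step 1: prey: 17+1-17=1; pred: 20+3-6=17
Step 2: prey: 1+0-0=1; pred: 17+0-5=12
Step 3: prey: 1+0-0=1; pred: 12+0-3=9
Step 4: prey: 1+0-0=1; pred: 9+0-2=7
Step 5: prey: 1+0-0=1; pred: 7+0-2=5
Step 6: prey: 1+0-0=1; pred: 5+0-1=4
Step 7: prey: 1+0-0=1; pred: 4+0-1=3
Step 8: prey: 1+0-0=1; pred: 3+0-0=3
Steps 9-15: state stable at prey=1, pred=3 (no change)
No extinction within 15 steps

Answer: 16 both-alive 1 3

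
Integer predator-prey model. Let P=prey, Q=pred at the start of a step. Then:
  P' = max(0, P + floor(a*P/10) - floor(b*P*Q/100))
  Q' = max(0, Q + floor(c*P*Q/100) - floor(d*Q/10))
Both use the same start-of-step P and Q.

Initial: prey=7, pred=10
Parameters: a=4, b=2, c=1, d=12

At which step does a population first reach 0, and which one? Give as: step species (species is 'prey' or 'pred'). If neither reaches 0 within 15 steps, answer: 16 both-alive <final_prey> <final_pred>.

Answer: 1 pred

Derivation:
Step 1: prey: 7+2-1=8; pred: 10+0-12=0
First extinction: pred at step 1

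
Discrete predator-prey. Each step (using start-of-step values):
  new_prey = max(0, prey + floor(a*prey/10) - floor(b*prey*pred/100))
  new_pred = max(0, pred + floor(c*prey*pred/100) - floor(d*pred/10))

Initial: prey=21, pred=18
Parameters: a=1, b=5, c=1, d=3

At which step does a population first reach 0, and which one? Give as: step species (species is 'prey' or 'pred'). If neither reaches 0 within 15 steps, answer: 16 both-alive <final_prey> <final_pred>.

Step 1: prey: 21+2-18=5; pred: 18+3-5=16
Step 2: prey: 5+0-4=1; pred: 16+0-4=12
Step 3: prey: 1+0-0=1; pred: 12+0-3=9
Step 4: prey: 1+0-0=1; pred: 9+0-2=7
Step 5: prey: 1+0-0=1; pred: 7+0-2=5
Step 6: prey: 1+0-0=1; pred: 5+0-1=4
Step 7: prey: 1+0-0=1; pred: 4+0-1=3
Step 8: prey: 1+0-0=1; pred: 3+0-0=3
Steps 9-15: state stable at prey=1, pred=3 (no change)
No extinction within 15 steps

Answer: 16 both-alive 1 3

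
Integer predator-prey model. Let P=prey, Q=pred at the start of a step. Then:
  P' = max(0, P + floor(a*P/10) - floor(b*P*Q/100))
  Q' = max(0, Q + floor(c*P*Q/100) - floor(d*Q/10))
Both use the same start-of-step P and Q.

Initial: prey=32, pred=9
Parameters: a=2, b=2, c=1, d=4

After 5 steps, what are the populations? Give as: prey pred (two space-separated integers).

Answer: 40 7

Derivation:
Step 1: prey: 32+6-5=33; pred: 9+2-3=8
Step 2: prey: 33+6-5=34; pred: 8+2-3=7
Step 3: prey: 34+6-4=36; pred: 7+2-2=7
Step 4: prey: 36+7-5=38; pred: 7+2-2=7
Step 5: prey: 38+7-5=40; pred: 7+2-2=7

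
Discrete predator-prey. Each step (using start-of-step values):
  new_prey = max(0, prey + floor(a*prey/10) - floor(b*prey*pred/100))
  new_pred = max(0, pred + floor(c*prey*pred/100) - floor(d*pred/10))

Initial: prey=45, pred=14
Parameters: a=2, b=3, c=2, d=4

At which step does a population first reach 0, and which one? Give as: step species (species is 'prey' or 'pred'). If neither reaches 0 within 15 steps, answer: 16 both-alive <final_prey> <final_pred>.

Answer: 16 both-alive 2 2

Derivation:
Step 1: prey: 45+9-18=36; pred: 14+12-5=21
Step 2: prey: 36+7-22=21; pred: 21+15-8=28
Step 3: prey: 21+4-17=8; pred: 28+11-11=28
Step 4: prey: 8+1-6=3; pred: 28+4-11=21
Step 5: prey: 3+0-1=2; pred: 21+1-8=14
Step 6: prey: 2+0-0=2; pred: 14+0-5=9
Step 7: prey: 2+0-0=2; pred: 9+0-3=6
Step 8: prey: 2+0-0=2; pred: 6+0-2=4
Step 9: prey: 2+0-0=2; pred: 4+0-1=3
Step 10: prey: 2+0-0=2; pred: 3+0-1=2
Step 11: prey: 2+0-0=2; pred: 2+0-0=2
Steps 12-15: state stable at prey=2, pred=2 (no change)
No extinction within 15 steps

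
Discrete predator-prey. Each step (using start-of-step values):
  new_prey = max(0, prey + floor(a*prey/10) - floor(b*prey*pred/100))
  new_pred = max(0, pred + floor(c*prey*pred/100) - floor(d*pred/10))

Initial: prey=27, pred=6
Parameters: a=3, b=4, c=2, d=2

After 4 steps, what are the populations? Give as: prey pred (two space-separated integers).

Step 1: prey: 27+8-6=29; pred: 6+3-1=8
Step 2: prey: 29+8-9=28; pred: 8+4-1=11
Step 3: prey: 28+8-12=24; pred: 11+6-2=15
Step 4: prey: 24+7-14=17; pred: 15+7-3=19

Answer: 17 19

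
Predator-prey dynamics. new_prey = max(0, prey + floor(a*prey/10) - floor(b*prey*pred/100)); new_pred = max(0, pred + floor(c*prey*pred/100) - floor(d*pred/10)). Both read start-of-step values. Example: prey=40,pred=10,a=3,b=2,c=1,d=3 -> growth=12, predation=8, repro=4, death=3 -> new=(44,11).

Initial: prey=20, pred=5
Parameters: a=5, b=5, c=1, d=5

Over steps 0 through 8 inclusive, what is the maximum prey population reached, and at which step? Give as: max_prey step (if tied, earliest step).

Step 1: prey: 20+10-5=25; pred: 5+1-2=4
Step 2: prey: 25+12-5=32; pred: 4+1-2=3
Step 3: prey: 32+16-4=44; pred: 3+0-1=2
Step 4: prey: 44+22-4=62; pred: 2+0-1=1
Step 5: prey: 62+31-3=90; pred: 1+0-0=1
Step 6: prey: 90+45-4=131; pred: 1+0-0=1
Step 7: prey: 131+65-6=190; pred: 1+1-0=2
Step 8: prey: 190+95-19=266; pred: 2+3-1=4
Max prey = 266 at step 8

Answer: 266 8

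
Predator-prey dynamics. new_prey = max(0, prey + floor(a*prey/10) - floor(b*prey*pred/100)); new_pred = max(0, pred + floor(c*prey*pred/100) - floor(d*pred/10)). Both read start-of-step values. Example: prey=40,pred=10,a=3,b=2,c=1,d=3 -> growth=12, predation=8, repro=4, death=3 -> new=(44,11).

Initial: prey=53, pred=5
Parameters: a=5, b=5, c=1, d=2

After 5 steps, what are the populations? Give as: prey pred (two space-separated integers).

Answer: 30 34

Derivation:
Step 1: prey: 53+26-13=66; pred: 5+2-1=6
Step 2: prey: 66+33-19=80; pred: 6+3-1=8
Step 3: prey: 80+40-32=88; pred: 8+6-1=13
Step 4: prey: 88+44-57=75; pred: 13+11-2=22
Step 5: prey: 75+37-82=30; pred: 22+16-4=34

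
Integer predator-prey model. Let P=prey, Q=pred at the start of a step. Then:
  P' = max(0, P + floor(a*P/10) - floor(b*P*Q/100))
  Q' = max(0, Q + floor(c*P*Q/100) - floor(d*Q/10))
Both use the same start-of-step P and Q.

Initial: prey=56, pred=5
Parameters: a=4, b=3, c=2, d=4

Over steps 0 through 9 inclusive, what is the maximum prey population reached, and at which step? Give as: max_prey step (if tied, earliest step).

Answer: 82 2

Derivation:
Step 1: prey: 56+22-8=70; pred: 5+5-2=8
Step 2: prey: 70+28-16=82; pred: 8+11-3=16
Step 3: prey: 82+32-39=75; pred: 16+26-6=36
Step 4: prey: 75+30-81=24; pred: 36+54-14=76
Step 5: prey: 24+9-54=0; pred: 76+36-30=82
Step 6: prey: 0+0-0=0; pred: 82+0-32=50
Step 7: prey: 0+0-0=0; pred: 50+0-20=30
Step 8: prey: 0+0-0=0; pred: 30+0-12=18
Step 9: prey: 0+0-0=0; pred: 18+0-7=11
Max prey = 82 at step 2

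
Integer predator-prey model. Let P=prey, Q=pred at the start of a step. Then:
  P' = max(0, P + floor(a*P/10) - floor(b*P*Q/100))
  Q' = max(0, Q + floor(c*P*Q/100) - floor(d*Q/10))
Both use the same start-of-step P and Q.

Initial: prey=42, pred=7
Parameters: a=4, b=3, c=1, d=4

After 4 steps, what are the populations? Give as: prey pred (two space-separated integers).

Answer: 80 12

Derivation:
Step 1: prey: 42+16-8=50; pred: 7+2-2=7
Step 2: prey: 50+20-10=60; pred: 7+3-2=8
Step 3: prey: 60+24-14=70; pred: 8+4-3=9
Step 4: prey: 70+28-18=80; pred: 9+6-3=12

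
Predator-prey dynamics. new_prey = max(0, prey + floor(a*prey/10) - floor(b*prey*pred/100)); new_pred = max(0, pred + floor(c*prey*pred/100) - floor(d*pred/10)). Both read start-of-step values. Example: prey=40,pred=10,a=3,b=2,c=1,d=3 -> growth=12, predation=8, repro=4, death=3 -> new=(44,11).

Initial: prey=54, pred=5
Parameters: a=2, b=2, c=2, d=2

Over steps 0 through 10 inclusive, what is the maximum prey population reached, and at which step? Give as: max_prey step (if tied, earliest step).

Answer: 60 2

Derivation:
Step 1: prey: 54+10-5=59; pred: 5+5-1=9
Step 2: prey: 59+11-10=60; pred: 9+10-1=18
Step 3: prey: 60+12-21=51; pred: 18+21-3=36
Step 4: prey: 51+10-36=25; pred: 36+36-7=65
Step 5: prey: 25+5-32=0; pred: 65+32-13=84
Step 6: prey: 0+0-0=0; pred: 84+0-16=68
Step 7: prey: 0+0-0=0; pred: 68+0-13=55
Step 8: prey: 0+0-0=0; pred: 55+0-11=44
Step 9: prey: 0+0-0=0; pred: 44+0-8=36
Step 10: prey: 0+0-0=0; pred: 36+0-7=29
Max prey = 60 at step 2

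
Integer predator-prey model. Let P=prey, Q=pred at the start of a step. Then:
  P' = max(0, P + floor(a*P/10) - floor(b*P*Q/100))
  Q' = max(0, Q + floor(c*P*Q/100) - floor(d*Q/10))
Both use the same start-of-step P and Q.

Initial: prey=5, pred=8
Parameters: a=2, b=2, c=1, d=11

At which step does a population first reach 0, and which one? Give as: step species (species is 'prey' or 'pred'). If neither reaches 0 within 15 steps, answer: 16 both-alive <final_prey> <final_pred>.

Answer: 1 pred

Derivation:
Step 1: prey: 5+1-0=6; pred: 8+0-8=0
First extinction: pred at step 1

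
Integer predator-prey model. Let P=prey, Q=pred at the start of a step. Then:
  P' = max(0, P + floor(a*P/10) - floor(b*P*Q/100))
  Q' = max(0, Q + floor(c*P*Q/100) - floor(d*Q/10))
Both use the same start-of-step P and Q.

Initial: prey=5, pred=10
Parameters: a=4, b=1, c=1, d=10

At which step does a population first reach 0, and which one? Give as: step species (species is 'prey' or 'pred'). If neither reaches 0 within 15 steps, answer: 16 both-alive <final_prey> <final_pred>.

Answer: 1 pred

Derivation:
Step 1: prey: 5+2-0=7; pred: 10+0-10=0
First extinction: pred at step 1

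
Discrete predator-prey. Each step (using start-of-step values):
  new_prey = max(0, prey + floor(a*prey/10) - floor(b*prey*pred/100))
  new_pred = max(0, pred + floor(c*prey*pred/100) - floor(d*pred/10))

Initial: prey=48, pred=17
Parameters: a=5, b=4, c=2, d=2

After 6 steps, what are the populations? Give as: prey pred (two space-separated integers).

Step 1: prey: 48+24-32=40; pred: 17+16-3=30
Step 2: prey: 40+20-48=12; pred: 30+24-6=48
Step 3: prey: 12+6-23=0; pred: 48+11-9=50
Step 4: prey: 0+0-0=0; pred: 50+0-10=40
Step 5: prey: 0+0-0=0; pred: 40+0-8=32
Step 6: prey: 0+0-0=0; pred: 32+0-6=26

Answer: 0 26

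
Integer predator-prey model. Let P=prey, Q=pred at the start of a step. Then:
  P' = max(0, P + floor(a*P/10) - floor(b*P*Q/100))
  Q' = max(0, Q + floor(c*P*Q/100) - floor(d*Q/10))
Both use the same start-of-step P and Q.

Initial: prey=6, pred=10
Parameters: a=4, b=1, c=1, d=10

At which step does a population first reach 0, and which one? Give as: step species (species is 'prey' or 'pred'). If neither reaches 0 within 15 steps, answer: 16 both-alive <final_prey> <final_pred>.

Answer: 1 pred

Derivation:
Step 1: prey: 6+2-0=8; pred: 10+0-10=0
First extinction: pred at step 1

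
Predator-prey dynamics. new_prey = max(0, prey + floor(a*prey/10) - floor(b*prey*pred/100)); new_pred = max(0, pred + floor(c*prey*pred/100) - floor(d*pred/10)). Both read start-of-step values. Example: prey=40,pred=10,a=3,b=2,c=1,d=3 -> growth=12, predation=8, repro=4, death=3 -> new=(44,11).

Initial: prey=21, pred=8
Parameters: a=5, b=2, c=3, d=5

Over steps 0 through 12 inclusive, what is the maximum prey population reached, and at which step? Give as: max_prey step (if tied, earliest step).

Step 1: prey: 21+10-3=28; pred: 8+5-4=9
Step 2: prey: 28+14-5=37; pred: 9+7-4=12
Step 3: prey: 37+18-8=47; pred: 12+13-6=19
Step 4: prey: 47+23-17=53; pred: 19+26-9=36
Step 5: prey: 53+26-38=41; pred: 36+57-18=75
Step 6: prey: 41+20-61=0; pred: 75+92-37=130
Step 7: prey: 0+0-0=0; pred: 130+0-65=65
Step 8: prey: 0+0-0=0; pred: 65+0-32=33
Step 9: prey: 0+0-0=0; pred: 33+0-16=17
Step 10: prey: 0+0-0=0; pred: 17+0-8=9
Step 11: prey: 0+0-0=0; pred: 9+0-4=5
Step 12: prey: 0+0-0=0; pred: 5+0-2=3
Max prey = 53 at step 4

Answer: 53 4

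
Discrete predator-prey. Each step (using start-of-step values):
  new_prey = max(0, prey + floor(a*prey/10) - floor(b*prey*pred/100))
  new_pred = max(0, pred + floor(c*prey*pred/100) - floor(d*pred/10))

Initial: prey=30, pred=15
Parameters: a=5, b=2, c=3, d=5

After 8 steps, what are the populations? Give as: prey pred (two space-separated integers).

Answer: 0 9

Derivation:
Step 1: prey: 30+15-9=36; pred: 15+13-7=21
Step 2: prey: 36+18-15=39; pred: 21+22-10=33
Step 3: prey: 39+19-25=33; pred: 33+38-16=55
Step 4: prey: 33+16-36=13; pred: 55+54-27=82
Step 5: prey: 13+6-21=0; pred: 82+31-41=72
Step 6: prey: 0+0-0=0; pred: 72+0-36=36
Step 7: prey: 0+0-0=0; pred: 36+0-18=18
Step 8: prey: 0+0-0=0; pred: 18+0-9=9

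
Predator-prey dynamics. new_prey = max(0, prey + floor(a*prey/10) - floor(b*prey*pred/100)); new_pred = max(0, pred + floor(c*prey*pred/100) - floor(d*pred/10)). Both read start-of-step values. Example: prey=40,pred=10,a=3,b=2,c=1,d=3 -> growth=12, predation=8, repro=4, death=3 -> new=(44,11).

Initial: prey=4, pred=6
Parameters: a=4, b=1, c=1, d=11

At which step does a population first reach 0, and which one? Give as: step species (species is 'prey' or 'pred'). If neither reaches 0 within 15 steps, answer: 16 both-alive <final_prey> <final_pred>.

Answer: 1 pred

Derivation:
Step 1: prey: 4+1-0=5; pred: 6+0-6=0
First extinction: pred at step 1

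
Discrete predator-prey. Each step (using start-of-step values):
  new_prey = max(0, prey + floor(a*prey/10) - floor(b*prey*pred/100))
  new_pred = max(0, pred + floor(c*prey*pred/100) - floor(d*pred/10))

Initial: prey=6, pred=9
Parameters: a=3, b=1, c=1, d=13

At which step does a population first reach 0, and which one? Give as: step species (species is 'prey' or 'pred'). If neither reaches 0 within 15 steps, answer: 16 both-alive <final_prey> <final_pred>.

Step 1: prey: 6+1-0=7; pred: 9+0-11=0
First extinction: pred at step 1

Answer: 1 pred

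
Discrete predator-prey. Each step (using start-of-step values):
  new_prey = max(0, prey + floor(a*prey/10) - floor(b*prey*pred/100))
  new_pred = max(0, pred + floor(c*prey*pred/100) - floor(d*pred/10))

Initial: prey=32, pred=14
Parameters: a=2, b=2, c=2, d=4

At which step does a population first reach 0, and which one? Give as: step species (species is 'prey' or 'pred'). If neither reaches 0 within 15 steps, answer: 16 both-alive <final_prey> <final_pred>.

Answer: 16 both-alive 16 2

Derivation:
Step 1: prey: 32+6-8=30; pred: 14+8-5=17
Step 2: prey: 30+6-10=26; pred: 17+10-6=21
Step 3: prey: 26+5-10=21; pred: 21+10-8=23
Step 4: prey: 21+4-9=16; pred: 23+9-9=23
Step 5: prey: 16+3-7=12; pred: 23+7-9=21
Step 6: prey: 12+2-5=9; pred: 21+5-8=18
Step 7: prey: 9+1-3=7; pred: 18+3-7=14
Step 8: prey: 7+1-1=7; pred: 14+1-5=10
Step 9: prey: 7+1-1=7; pred: 10+1-4=7
Step 10: prey: 7+1-0=8; pred: 7+0-2=5
Step 11: prey: 8+1-0=9; pred: 5+0-2=3
Step 12: prey: 9+1-0=10; pred: 3+0-1=2
Step 13: prey: 10+2-0=12; pred: 2+0-0=2
Step 14: prey: 12+2-0=14; pred: 2+0-0=2
Step 15: prey: 14+2-0=16; pred: 2+0-0=2
No extinction within 15 steps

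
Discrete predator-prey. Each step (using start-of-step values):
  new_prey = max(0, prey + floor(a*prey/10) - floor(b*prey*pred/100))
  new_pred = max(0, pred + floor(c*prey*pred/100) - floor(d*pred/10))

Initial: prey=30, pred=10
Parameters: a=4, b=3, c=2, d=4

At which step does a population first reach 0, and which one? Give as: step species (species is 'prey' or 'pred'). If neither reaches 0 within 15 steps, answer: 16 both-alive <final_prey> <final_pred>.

Step 1: prey: 30+12-9=33; pred: 10+6-4=12
Step 2: prey: 33+13-11=35; pred: 12+7-4=15
Step 3: prey: 35+14-15=34; pred: 15+10-6=19
Step 4: prey: 34+13-19=28; pred: 19+12-7=24
Step 5: prey: 28+11-20=19; pred: 24+13-9=28
Step 6: prey: 19+7-15=11; pred: 28+10-11=27
Step 7: prey: 11+4-8=7; pred: 27+5-10=22
Step 8: prey: 7+2-4=5; pred: 22+3-8=17
Step 9: prey: 5+2-2=5; pred: 17+1-6=12
Step 10: prey: 5+2-1=6; pred: 12+1-4=9
Step 11: prey: 6+2-1=7; pred: 9+1-3=7
Step 12: prey: 7+2-1=8; pred: 7+0-2=5
Step 13: prey: 8+3-1=10; pred: 5+0-2=3
Step 14: prey: 10+4-0=14; pred: 3+0-1=2
Step 15: prey: 14+5-0=19; pred: 2+0-0=2
No extinction within 15 steps

Answer: 16 both-alive 19 2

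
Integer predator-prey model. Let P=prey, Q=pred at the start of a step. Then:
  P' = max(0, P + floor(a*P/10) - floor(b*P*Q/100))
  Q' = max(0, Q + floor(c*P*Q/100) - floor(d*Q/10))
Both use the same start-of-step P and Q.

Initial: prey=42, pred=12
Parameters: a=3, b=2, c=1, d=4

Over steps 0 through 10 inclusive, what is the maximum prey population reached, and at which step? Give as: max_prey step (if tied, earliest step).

Answer: 51 5

Derivation:
Step 1: prey: 42+12-10=44; pred: 12+5-4=13
Step 2: prey: 44+13-11=46; pred: 13+5-5=13
Step 3: prey: 46+13-11=48; pred: 13+5-5=13
Step 4: prey: 48+14-12=50; pred: 13+6-5=14
Step 5: prey: 50+15-14=51; pred: 14+7-5=16
Step 6: prey: 51+15-16=50; pred: 16+8-6=18
Step 7: prey: 50+15-18=47; pred: 18+9-7=20
Step 8: prey: 47+14-18=43; pred: 20+9-8=21
Step 9: prey: 43+12-18=37; pred: 21+9-8=22
Step 10: prey: 37+11-16=32; pred: 22+8-8=22
Max prey = 51 at step 5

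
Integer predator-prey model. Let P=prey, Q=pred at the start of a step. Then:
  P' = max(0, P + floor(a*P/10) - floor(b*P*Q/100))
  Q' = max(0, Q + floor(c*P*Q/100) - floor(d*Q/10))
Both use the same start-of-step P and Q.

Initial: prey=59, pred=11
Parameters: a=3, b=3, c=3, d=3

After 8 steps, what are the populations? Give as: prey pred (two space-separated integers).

Step 1: prey: 59+17-19=57; pred: 11+19-3=27
Step 2: prey: 57+17-46=28; pred: 27+46-8=65
Step 3: prey: 28+8-54=0; pred: 65+54-19=100
Step 4: prey: 0+0-0=0; pred: 100+0-30=70
Step 5: prey: 0+0-0=0; pred: 70+0-21=49
Step 6: prey: 0+0-0=0; pred: 49+0-14=35
Step 7: prey: 0+0-0=0; pred: 35+0-10=25
Step 8: prey: 0+0-0=0; pred: 25+0-7=18

Answer: 0 18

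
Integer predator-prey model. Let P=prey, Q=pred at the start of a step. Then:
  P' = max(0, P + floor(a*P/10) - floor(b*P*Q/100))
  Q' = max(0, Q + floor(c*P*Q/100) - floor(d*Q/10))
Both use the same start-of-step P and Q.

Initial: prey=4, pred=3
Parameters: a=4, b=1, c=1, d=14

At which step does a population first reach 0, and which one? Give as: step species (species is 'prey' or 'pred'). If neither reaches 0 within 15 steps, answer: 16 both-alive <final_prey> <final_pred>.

Step 1: prey: 4+1-0=5; pred: 3+0-4=0
First extinction: pred at step 1

Answer: 1 pred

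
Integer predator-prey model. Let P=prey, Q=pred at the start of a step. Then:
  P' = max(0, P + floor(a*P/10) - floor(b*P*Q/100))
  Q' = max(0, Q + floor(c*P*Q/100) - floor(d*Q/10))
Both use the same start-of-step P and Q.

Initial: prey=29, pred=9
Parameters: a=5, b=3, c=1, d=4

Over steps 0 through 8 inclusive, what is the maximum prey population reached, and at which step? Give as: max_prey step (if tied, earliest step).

Answer: 108 6

Derivation:
Step 1: prey: 29+14-7=36; pred: 9+2-3=8
Step 2: prey: 36+18-8=46; pred: 8+2-3=7
Step 3: prey: 46+23-9=60; pred: 7+3-2=8
Step 4: prey: 60+30-14=76; pred: 8+4-3=9
Step 5: prey: 76+38-20=94; pred: 9+6-3=12
Step 6: prey: 94+47-33=108; pred: 12+11-4=19
Step 7: prey: 108+54-61=101; pred: 19+20-7=32
Step 8: prey: 101+50-96=55; pred: 32+32-12=52
Max prey = 108 at step 6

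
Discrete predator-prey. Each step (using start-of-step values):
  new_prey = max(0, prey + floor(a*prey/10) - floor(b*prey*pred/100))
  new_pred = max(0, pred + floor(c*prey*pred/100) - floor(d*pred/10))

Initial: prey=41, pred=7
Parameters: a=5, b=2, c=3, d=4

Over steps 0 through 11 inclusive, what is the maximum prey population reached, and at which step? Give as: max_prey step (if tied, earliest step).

Step 1: prey: 41+20-5=56; pred: 7+8-2=13
Step 2: prey: 56+28-14=70; pred: 13+21-5=29
Step 3: prey: 70+35-40=65; pred: 29+60-11=78
Step 4: prey: 65+32-101=0; pred: 78+152-31=199
Step 5: prey: 0+0-0=0; pred: 199+0-79=120
Step 6: prey: 0+0-0=0; pred: 120+0-48=72
Step 7: prey: 0+0-0=0; pred: 72+0-28=44
Step 8: prey: 0+0-0=0; pred: 44+0-17=27
Step 9: prey: 0+0-0=0; pred: 27+0-10=17
Step 10: prey: 0+0-0=0; pred: 17+0-6=11
Step 11: prey: 0+0-0=0; pred: 11+0-4=7
Max prey = 70 at step 2

Answer: 70 2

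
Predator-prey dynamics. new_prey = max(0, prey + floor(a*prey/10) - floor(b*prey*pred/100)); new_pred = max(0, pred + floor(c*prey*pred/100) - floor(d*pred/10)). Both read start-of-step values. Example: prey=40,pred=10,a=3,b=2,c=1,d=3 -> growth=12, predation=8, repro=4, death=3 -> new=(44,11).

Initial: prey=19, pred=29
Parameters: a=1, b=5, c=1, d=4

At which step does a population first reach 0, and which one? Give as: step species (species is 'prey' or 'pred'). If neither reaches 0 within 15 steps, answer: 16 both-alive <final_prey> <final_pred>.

Step 1: prey: 19+1-27=0; pred: 29+5-11=23
First extinction: prey at step 1

Answer: 1 prey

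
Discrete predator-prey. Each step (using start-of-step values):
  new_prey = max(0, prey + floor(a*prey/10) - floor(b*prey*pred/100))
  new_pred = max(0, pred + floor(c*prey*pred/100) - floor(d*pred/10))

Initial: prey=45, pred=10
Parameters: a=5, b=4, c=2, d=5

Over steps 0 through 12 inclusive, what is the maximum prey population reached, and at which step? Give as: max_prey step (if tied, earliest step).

Step 1: prey: 45+22-18=49; pred: 10+9-5=14
Step 2: prey: 49+24-27=46; pred: 14+13-7=20
Step 3: prey: 46+23-36=33; pred: 20+18-10=28
Step 4: prey: 33+16-36=13; pred: 28+18-14=32
Step 5: prey: 13+6-16=3; pred: 32+8-16=24
Step 6: prey: 3+1-2=2; pred: 24+1-12=13
Step 7: prey: 2+1-1=2; pred: 13+0-6=7
Step 8: prey: 2+1-0=3; pred: 7+0-3=4
Step 9: prey: 3+1-0=4; pred: 4+0-2=2
Step 10: prey: 4+2-0=6; pred: 2+0-1=1
Step 11: prey: 6+3-0=9; pred: 1+0-0=1
Step 12: prey: 9+4-0=13; pred: 1+0-0=1
Max prey = 49 at step 1

Answer: 49 1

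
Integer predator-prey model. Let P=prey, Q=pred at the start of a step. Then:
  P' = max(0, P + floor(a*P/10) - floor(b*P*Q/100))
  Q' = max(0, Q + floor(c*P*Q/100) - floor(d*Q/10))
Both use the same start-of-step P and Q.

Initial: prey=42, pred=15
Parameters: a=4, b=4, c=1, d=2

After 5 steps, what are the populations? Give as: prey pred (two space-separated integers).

Answer: 6 16

Derivation:
Step 1: prey: 42+16-25=33; pred: 15+6-3=18
Step 2: prey: 33+13-23=23; pred: 18+5-3=20
Step 3: prey: 23+9-18=14; pred: 20+4-4=20
Step 4: prey: 14+5-11=8; pred: 20+2-4=18
Step 5: prey: 8+3-5=6; pred: 18+1-3=16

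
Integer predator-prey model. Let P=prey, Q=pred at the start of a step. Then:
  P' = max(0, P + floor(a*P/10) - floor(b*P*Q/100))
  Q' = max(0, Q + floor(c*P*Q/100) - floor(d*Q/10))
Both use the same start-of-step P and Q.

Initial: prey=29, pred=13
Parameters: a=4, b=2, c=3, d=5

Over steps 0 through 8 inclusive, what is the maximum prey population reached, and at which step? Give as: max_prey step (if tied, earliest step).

Step 1: prey: 29+11-7=33; pred: 13+11-6=18
Step 2: prey: 33+13-11=35; pred: 18+17-9=26
Step 3: prey: 35+14-18=31; pred: 26+27-13=40
Step 4: prey: 31+12-24=19; pred: 40+37-20=57
Step 5: prey: 19+7-21=5; pred: 57+32-28=61
Step 6: prey: 5+2-6=1; pred: 61+9-30=40
Step 7: prey: 1+0-0=1; pred: 40+1-20=21
Step 8: prey: 1+0-0=1; pred: 21+0-10=11
Max prey = 35 at step 2

Answer: 35 2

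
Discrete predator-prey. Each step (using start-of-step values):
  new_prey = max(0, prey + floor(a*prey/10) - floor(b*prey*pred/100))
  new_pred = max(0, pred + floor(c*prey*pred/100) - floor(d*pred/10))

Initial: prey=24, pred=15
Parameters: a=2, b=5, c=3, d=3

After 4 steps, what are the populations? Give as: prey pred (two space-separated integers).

Answer: 0 12

Derivation:
Step 1: prey: 24+4-18=10; pred: 15+10-4=21
Step 2: prey: 10+2-10=2; pred: 21+6-6=21
Step 3: prey: 2+0-2=0; pred: 21+1-6=16
Step 4: prey: 0+0-0=0; pred: 16+0-4=12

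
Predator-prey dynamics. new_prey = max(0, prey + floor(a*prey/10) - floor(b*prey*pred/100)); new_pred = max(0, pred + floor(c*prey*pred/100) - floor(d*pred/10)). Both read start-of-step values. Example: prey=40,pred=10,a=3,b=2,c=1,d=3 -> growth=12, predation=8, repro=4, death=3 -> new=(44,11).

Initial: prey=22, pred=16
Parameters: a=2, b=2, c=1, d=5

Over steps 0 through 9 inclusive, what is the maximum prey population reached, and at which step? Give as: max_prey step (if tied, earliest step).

Answer: 46 9

Derivation:
Step 1: prey: 22+4-7=19; pred: 16+3-8=11
Step 2: prey: 19+3-4=18; pred: 11+2-5=8
Step 3: prey: 18+3-2=19; pred: 8+1-4=5
Step 4: prey: 19+3-1=21; pred: 5+0-2=3
Step 5: prey: 21+4-1=24; pred: 3+0-1=2
Step 6: prey: 24+4-0=28; pred: 2+0-1=1
Step 7: prey: 28+5-0=33; pred: 1+0-0=1
Step 8: prey: 33+6-0=39; pred: 1+0-0=1
Step 9: prey: 39+7-0=46; pred: 1+0-0=1
Max prey = 46 at step 9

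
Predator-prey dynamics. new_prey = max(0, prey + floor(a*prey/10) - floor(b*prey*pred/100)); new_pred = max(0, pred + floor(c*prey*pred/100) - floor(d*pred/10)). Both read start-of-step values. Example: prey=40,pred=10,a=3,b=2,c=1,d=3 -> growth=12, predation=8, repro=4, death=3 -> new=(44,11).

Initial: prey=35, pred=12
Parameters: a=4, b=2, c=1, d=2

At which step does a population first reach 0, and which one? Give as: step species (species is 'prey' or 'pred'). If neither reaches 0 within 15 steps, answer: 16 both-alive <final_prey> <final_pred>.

Step 1: prey: 35+14-8=41; pred: 12+4-2=14
Step 2: prey: 41+16-11=46; pred: 14+5-2=17
Step 3: prey: 46+18-15=49; pred: 17+7-3=21
Step 4: prey: 49+19-20=48; pred: 21+10-4=27
Step 5: prey: 48+19-25=42; pred: 27+12-5=34
Step 6: prey: 42+16-28=30; pred: 34+14-6=42
Step 7: prey: 30+12-25=17; pred: 42+12-8=46
Step 8: prey: 17+6-15=8; pred: 46+7-9=44
Step 9: prey: 8+3-7=4; pred: 44+3-8=39
Step 10: prey: 4+1-3=2; pred: 39+1-7=33
Step 11: prey: 2+0-1=1; pred: 33+0-6=27
Step 12: prey: 1+0-0=1; pred: 27+0-5=22
Step 13: prey: 1+0-0=1; pred: 22+0-4=18
Step 14: prey: 1+0-0=1; pred: 18+0-3=15
Step 15: prey: 1+0-0=1; pred: 15+0-3=12
No extinction within 15 steps

Answer: 16 both-alive 1 12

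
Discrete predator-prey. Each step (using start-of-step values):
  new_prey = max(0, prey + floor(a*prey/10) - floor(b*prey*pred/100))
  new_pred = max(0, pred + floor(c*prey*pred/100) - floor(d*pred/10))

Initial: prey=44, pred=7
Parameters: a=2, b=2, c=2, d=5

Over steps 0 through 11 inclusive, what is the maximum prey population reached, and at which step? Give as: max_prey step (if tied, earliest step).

Answer: 46 1

Derivation:
Step 1: prey: 44+8-6=46; pred: 7+6-3=10
Step 2: prey: 46+9-9=46; pred: 10+9-5=14
Step 3: prey: 46+9-12=43; pred: 14+12-7=19
Step 4: prey: 43+8-16=35; pred: 19+16-9=26
Step 5: prey: 35+7-18=24; pred: 26+18-13=31
Step 6: prey: 24+4-14=14; pred: 31+14-15=30
Step 7: prey: 14+2-8=8; pred: 30+8-15=23
Step 8: prey: 8+1-3=6; pred: 23+3-11=15
Step 9: prey: 6+1-1=6; pred: 15+1-7=9
Step 10: prey: 6+1-1=6; pred: 9+1-4=6
Step 11: prey: 6+1-0=7; pred: 6+0-3=3
Max prey = 46 at step 1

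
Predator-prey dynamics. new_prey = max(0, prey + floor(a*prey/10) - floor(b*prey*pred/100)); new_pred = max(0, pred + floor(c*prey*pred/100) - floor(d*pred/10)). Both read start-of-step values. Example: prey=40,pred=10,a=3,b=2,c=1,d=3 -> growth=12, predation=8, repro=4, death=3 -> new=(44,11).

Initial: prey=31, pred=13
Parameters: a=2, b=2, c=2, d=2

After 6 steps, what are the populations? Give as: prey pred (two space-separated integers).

Answer: 1 32

Derivation:
Step 1: prey: 31+6-8=29; pred: 13+8-2=19
Step 2: prey: 29+5-11=23; pred: 19+11-3=27
Step 3: prey: 23+4-12=15; pred: 27+12-5=34
Step 4: prey: 15+3-10=8; pred: 34+10-6=38
Step 5: prey: 8+1-6=3; pred: 38+6-7=37
Step 6: prey: 3+0-2=1; pred: 37+2-7=32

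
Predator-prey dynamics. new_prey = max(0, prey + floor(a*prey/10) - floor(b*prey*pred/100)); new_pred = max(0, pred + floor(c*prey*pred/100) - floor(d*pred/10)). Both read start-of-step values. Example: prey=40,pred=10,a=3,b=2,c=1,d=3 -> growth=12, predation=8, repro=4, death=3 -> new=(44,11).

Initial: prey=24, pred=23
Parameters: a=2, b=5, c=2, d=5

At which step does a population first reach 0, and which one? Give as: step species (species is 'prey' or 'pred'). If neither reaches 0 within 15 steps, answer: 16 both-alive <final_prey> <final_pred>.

Answer: 2 prey

Derivation:
Step 1: prey: 24+4-27=1; pred: 23+11-11=23
Step 2: prey: 1+0-1=0; pred: 23+0-11=12
First extinction: prey at step 2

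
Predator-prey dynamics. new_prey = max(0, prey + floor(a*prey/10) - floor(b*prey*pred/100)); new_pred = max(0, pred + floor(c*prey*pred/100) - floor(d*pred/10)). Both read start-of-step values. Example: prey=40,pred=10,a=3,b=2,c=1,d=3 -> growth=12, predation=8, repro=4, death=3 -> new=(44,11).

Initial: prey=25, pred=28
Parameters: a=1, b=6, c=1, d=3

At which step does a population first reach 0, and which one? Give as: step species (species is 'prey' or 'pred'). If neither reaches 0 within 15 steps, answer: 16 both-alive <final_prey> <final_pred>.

Answer: 1 prey

Derivation:
Step 1: prey: 25+2-42=0; pred: 28+7-8=27
First extinction: prey at step 1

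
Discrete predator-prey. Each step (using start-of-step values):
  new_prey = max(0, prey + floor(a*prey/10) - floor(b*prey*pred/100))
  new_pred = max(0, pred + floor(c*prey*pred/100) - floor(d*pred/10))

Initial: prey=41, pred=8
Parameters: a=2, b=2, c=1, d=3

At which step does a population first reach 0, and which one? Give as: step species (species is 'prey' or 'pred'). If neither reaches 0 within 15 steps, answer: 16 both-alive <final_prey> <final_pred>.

Answer: 16 both-alive 16 8

Derivation:
Step 1: prey: 41+8-6=43; pred: 8+3-2=9
Step 2: prey: 43+8-7=44; pred: 9+3-2=10
Step 3: prey: 44+8-8=44; pred: 10+4-3=11
Step 4: prey: 44+8-9=43; pred: 11+4-3=12
Step 5: prey: 43+8-10=41; pred: 12+5-3=14
Step 6: prey: 41+8-11=38; pred: 14+5-4=15
Step 7: prey: 38+7-11=34; pred: 15+5-4=16
Step 8: prey: 34+6-10=30; pred: 16+5-4=17
Step 9: prey: 30+6-10=26; pred: 17+5-5=17
Step 10: prey: 26+5-8=23; pred: 17+4-5=16
Step 11: prey: 23+4-7=20; pred: 16+3-4=15
Step 12: prey: 20+4-6=18; pred: 15+3-4=14
Step 13: prey: 18+3-5=16; pred: 14+2-4=12
Step 14: prey: 16+3-3=16; pred: 12+1-3=10
Step 15: prey: 16+3-3=16; pred: 10+1-3=8
No extinction within 15 steps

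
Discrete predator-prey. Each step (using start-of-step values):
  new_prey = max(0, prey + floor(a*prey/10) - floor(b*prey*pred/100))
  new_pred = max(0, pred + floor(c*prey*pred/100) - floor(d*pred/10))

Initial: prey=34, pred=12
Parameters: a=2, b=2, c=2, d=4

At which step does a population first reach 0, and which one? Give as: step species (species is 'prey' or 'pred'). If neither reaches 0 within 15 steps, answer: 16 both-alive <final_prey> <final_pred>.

Step 1: prey: 34+6-8=32; pred: 12+8-4=16
Step 2: prey: 32+6-10=28; pred: 16+10-6=20
Step 3: prey: 28+5-11=22; pred: 20+11-8=23
Step 4: prey: 22+4-10=16; pred: 23+10-9=24
Step 5: prey: 16+3-7=12; pred: 24+7-9=22
Step 6: prey: 12+2-5=9; pred: 22+5-8=19
Step 7: prey: 9+1-3=7; pred: 19+3-7=15
Step 8: prey: 7+1-2=6; pred: 15+2-6=11
Step 9: prey: 6+1-1=6; pred: 11+1-4=8
Step 10: prey: 6+1-0=7; pred: 8+0-3=5
Step 11: prey: 7+1-0=8; pred: 5+0-2=3
Step 12: prey: 8+1-0=9; pred: 3+0-1=2
Step 13: prey: 9+1-0=10; pred: 2+0-0=2
Step 14: prey: 10+2-0=12; pred: 2+0-0=2
Step 15: prey: 12+2-0=14; pred: 2+0-0=2
No extinction within 15 steps

Answer: 16 both-alive 14 2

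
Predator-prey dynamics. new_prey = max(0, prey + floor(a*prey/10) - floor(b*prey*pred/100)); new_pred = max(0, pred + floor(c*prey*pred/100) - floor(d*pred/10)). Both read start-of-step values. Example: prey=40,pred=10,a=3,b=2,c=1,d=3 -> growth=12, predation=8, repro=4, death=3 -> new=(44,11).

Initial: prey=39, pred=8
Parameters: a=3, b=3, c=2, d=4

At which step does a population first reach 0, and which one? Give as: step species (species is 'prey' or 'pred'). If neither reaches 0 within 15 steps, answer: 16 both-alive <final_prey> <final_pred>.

Step 1: prey: 39+11-9=41; pred: 8+6-3=11
Step 2: prey: 41+12-13=40; pred: 11+9-4=16
Step 3: prey: 40+12-19=33; pred: 16+12-6=22
Step 4: prey: 33+9-21=21; pred: 22+14-8=28
Step 5: prey: 21+6-17=10; pred: 28+11-11=28
Step 6: prey: 10+3-8=5; pred: 28+5-11=22
Step 7: prey: 5+1-3=3; pred: 22+2-8=16
Step 8: prey: 3+0-1=2; pred: 16+0-6=10
Step 9: prey: 2+0-0=2; pred: 10+0-4=6
Step 10: prey: 2+0-0=2; pred: 6+0-2=4
Step 11: prey: 2+0-0=2; pred: 4+0-1=3
Step 12: prey: 2+0-0=2; pred: 3+0-1=2
Step 13: prey: 2+0-0=2; pred: 2+0-0=2
Steps 14-15: state stable at prey=2, pred=2 (no change)
No extinction within 15 steps

Answer: 16 both-alive 2 2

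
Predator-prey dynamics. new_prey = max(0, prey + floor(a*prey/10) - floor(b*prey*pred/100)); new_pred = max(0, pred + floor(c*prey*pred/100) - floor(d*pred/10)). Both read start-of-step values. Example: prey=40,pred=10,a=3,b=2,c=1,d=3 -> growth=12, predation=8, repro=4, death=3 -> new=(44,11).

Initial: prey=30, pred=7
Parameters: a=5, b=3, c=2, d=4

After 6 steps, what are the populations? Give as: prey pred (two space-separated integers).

Step 1: prey: 30+15-6=39; pred: 7+4-2=9
Step 2: prey: 39+19-10=48; pred: 9+7-3=13
Step 3: prey: 48+24-18=54; pred: 13+12-5=20
Step 4: prey: 54+27-32=49; pred: 20+21-8=33
Step 5: prey: 49+24-48=25; pred: 33+32-13=52
Step 6: prey: 25+12-39=0; pred: 52+26-20=58

Answer: 0 58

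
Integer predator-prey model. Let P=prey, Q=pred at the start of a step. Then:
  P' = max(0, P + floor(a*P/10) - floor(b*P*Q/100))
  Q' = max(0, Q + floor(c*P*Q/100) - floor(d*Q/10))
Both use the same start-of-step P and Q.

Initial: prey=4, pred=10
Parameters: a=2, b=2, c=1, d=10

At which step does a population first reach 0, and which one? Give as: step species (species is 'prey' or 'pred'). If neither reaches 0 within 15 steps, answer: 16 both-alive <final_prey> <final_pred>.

Answer: 1 pred

Derivation:
Step 1: prey: 4+0-0=4; pred: 10+0-10=0
First extinction: pred at step 1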